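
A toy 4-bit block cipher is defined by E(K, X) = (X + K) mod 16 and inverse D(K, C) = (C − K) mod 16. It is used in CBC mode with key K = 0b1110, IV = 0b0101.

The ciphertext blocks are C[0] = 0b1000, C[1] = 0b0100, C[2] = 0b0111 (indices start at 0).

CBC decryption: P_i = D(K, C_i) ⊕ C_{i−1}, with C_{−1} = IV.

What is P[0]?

P[0] = 0b1111

P[0]: D(K, 0b1000) = 0b1010; 0b1010 ⊕ 0b0101 = 0b1111.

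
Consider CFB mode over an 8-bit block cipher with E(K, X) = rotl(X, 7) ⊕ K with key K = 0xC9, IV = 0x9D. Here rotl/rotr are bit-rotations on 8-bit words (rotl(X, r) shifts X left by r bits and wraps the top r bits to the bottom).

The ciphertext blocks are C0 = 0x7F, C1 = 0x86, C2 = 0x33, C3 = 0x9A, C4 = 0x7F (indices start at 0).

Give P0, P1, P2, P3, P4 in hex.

CFB decryption: P_i = C_i ⊕ E(K, C_{i−1}), with C_{−1} = IV.
P0: E(K, 0x9D) = 0x07; 0x7F ⊕ 0x07 = 0x78.
P1: E(K, 0x7F) = 0x76; 0x86 ⊕ 0x76 = 0xF0.
P2: E(K, 0x86) = 0x8A; 0x33 ⊕ 0x8A = 0xB9.
P3: E(K, 0x33) = 0x50; 0x9A ⊕ 0x50 = 0xCA.
P4: E(K, 0x9A) = 0x84; 0x7F ⊕ 0x84 = 0xFB.

P0 = 0x78, P1 = 0xF0, P2 = 0xB9, P3 = 0xCA, P4 = 0xFB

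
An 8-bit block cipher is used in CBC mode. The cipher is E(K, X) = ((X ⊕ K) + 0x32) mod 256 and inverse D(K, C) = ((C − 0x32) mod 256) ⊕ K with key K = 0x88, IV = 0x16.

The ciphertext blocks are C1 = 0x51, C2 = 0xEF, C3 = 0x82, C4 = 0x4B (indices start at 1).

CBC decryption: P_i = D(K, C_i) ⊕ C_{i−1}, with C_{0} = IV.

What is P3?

P3: D(K, 0x82) = 0xD8; 0xD8 ⊕ 0xEF = 0x37.

P3 = 0x37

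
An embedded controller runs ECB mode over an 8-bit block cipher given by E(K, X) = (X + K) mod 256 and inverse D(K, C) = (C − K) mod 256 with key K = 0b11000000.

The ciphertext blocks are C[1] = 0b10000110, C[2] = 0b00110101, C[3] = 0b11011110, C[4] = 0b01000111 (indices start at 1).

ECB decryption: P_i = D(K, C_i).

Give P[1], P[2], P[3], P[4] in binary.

P[1]: D(K, 0b10000110) = 0b11000110.
P[2]: D(K, 0b00110101) = 0b01110101.
P[3]: D(K, 0b11011110) = 0b00011110.
P[4]: D(K, 0b01000111) = 0b10000111.

P[1] = 0b11000110, P[2] = 0b01110101, P[3] = 0b00011110, P[4] = 0b10000111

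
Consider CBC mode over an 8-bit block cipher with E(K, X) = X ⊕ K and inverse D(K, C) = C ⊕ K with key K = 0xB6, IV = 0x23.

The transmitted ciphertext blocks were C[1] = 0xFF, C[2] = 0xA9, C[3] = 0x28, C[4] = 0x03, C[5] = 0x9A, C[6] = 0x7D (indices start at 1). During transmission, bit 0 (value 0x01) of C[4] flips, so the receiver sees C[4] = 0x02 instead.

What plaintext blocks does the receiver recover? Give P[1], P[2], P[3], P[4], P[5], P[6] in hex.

CBC decryption: P_i = D(K, C_i) ⊕ C_{i−1}, with C_{0} = IV.
Only C[4] changed, to 0x02. In CBC, a change in C_i garbles P_i and flips the same bit in P_{i+1}. Decrypting the received ciphertext:
P[1]: D(K, 0xFF) = 0x49; 0x49 ⊕ 0x23 = 0x6A.
P[2]: D(K, 0xA9) = 0x1F; 0x1F ⊕ 0xFF = 0xE0.
P[3]: D(K, 0x28) = 0x9E; 0x9E ⊕ 0xA9 = 0x37.
P[4]: D(K, 0x02) = 0xB4; 0xB4 ⊕ 0x28 = 0x9C.
P[5]: D(K, 0x9A) = 0x2C; 0x2C ⊕ 0x02 = 0x2E.
P[6]: D(K, 0x7D) = 0xCB; 0xCB ⊕ 0x9A = 0x51.
Blocks that differ from the original plaintext: P[4], P[5].

P[1] = 0x6A, P[2] = 0xE0, P[3] = 0x37, P[4] = 0x9C, P[5] = 0x2E, P[6] = 0x51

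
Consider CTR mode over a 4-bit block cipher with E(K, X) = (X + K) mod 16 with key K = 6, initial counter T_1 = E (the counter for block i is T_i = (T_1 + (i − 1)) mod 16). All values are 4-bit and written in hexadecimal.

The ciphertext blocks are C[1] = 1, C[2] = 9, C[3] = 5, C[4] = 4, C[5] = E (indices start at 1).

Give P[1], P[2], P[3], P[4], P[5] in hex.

P[1] = 5, P[2] = C, P[3] = 3, P[4] = 3, P[5] = 6

CTR decryption: S_i = E(K, T_i) where T_i is the counter for block i; P_i = C_i ⊕ S_i.
P[1]: T = E, S = E(K, T) = 4; 1 ⊕ 4 = 5.
P[2]: T = F, S = E(K, T) = 5; 9 ⊕ 5 = C.
P[3]: T = 0, S = E(K, T) = 6; 5 ⊕ 6 = 3.
P[4]: T = 1, S = E(K, T) = 7; 4 ⊕ 7 = 3.
P[5]: T = 2, S = E(K, T) = 8; E ⊕ 8 = 6.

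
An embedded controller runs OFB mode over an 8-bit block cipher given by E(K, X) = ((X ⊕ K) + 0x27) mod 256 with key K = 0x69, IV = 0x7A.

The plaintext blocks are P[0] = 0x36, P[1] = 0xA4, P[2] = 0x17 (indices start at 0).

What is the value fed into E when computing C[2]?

OFB encryption: S_i = E(K, S_{i−1}) with S_{−1} = IV; C_i = P_i ⊕ S_i.
C[0]: S = E(K, 0x7A) = 0x3A; 0x36 ⊕ 0x3A = 0x0C.
C[1]: S = E(K, 0x3A) = 0x7A; 0xA4 ⊕ 0x7A = 0xDE.
C[2]: S = E(K, 0x7A) = 0x3A; 0x17 ⊕ 0x3A = 0x2D.
So the input to E for block [2] is 0x7A.

0x7A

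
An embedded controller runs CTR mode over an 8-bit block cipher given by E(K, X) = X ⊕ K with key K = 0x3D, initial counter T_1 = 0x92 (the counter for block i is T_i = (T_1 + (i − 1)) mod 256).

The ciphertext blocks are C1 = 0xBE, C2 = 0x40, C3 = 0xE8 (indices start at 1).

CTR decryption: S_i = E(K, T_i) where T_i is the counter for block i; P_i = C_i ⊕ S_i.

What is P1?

P1 = 0x11

P1: T = 0x92, S = E(K, T) = 0xAF; 0xBE ⊕ 0xAF = 0x11.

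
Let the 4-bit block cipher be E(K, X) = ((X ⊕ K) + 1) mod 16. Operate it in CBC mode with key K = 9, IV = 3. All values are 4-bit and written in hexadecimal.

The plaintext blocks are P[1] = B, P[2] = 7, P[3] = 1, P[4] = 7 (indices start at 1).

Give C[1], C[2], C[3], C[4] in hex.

C[1] = 2, C[2] = D, C[3] = 6, C[4] = 9

CBC encryption: C_i = E(K, P_i ⊕ C_{i−1}), with C_{0} = IV.
C[1]: P[1] ⊕ 3 = 8; E(K, 8) = 2.
C[2]: P[2] ⊕ 2 = 5; E(K, 5) = D.
C[3]: P[3] ⊕ D = C; E(K, C) = 6.
C[4]: P[4] ⊕ 6 = 1; E(K, 1) = 9.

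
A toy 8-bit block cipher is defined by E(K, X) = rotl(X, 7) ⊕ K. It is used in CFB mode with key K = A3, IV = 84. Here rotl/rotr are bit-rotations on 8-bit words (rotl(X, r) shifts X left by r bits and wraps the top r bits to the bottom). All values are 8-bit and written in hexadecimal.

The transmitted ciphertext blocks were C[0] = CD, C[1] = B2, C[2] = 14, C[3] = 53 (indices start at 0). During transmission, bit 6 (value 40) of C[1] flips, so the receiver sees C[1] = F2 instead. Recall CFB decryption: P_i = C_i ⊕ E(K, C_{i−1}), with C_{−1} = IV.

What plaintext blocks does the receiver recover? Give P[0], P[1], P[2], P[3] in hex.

Only C[1] changed, to F2. In CFB, a change in C_i flips the same bit in P_i and garbles P_{i+1}. Decrypting the received ciphertext:
P[0]: E(K, 84) = E1; CD ⊕ E1 = 2C.
P[1]: E(K, CD) = 45; F2 ⊕ 45 = B7.
P[2]: E(K, F2) = DA; 14 ⊕ DA = CE.
P[3]: E(K, 14) = A9; 53 ⊕ A9 = FA.
Blocks that differ from the original plaintext: P[1], P[2].

P[0] = 2C, P[1] = B7, P[2] = CE, P[3] = FA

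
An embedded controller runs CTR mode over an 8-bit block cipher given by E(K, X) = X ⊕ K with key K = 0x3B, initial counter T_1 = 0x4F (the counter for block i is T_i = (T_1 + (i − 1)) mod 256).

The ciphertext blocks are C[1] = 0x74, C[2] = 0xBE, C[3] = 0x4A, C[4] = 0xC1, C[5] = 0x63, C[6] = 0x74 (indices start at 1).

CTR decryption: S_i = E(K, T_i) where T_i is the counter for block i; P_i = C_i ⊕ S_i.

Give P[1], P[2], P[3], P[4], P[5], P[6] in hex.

P[1]: T = 0x4F, S = E(K, T) = 0x74; 0x74 ⊕ 0x74 = 0x00.
P[2]: T = 0x50, S = E(K, T) = 0x6B; 0xBE ⊕ 0x6B = 0xD5.
P[3]: T = 0x51, S = E(K, T) = 0x6A; 0x4A ⊕ 0x6A = 0x20.
P[4]: T = 0x52, S = E(K, T) = 0x69; 0xC1 ⊕ 0x69 = 0xA8.
P[5]: T = 0x53, S = E(K, T) = 0x68; 0x63 ⊕ 0x68 = 0x0B.
P[6]: T = 0x54, S = E(K, T) = 0x6F; 0x74 ⊕ 0x6F = 0x1B.

P[1] = 0x00, P[2] = 0xD5, P[3] = 0x20, P[4] = 0xA8, P[5] = 0x0B, P[6] = 0x1B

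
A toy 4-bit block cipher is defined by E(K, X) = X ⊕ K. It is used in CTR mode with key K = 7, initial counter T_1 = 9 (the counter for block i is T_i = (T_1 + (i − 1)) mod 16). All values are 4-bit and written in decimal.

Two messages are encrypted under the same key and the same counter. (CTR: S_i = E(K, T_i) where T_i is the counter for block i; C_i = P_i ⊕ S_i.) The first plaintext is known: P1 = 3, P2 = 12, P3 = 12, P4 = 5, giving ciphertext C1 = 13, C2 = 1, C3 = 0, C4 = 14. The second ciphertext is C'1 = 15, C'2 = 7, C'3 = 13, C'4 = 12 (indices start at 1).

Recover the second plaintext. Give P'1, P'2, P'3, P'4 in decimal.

P'1 = 1, P'2 = 10, P'3 = 1, P'4 = 7

In CTR with a reused counter, both messages share the same keystream S_i, so C_i ⊕ C'_i = P_i ⊕ P'_i and thus P'_i = P_i ⊕ C_i ⊕ C'_i.
P'1: 3 ⊕ 13 ⊕ 15 = 1.
P'2: 12 ⊕ 1 ⊕ 7 = 10.
P'3: 12 ⊕ 0 ⊕ 13 = 1.
P'4: 5 ⊕ 14 ⊕ 12 = 7.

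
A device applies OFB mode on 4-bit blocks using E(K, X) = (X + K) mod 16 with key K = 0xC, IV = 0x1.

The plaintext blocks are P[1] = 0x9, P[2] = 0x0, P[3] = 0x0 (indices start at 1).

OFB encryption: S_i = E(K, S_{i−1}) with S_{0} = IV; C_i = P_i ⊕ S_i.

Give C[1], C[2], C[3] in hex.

C[1] = 0x4, C[2] = 0x9, C[3] = 0x5

C[1]: S = E(K, 0x1) = 0xD; 0x9 ⊕ 0xD = 0x4.
C[2]: S = E(K, 0xD) = 0x9; 0x0 ⊕ 0x9 = 0x9.
C[3]: S = E(K, 0x9) = 0x5; 0x0 ⊕ 0x5 = 0x5.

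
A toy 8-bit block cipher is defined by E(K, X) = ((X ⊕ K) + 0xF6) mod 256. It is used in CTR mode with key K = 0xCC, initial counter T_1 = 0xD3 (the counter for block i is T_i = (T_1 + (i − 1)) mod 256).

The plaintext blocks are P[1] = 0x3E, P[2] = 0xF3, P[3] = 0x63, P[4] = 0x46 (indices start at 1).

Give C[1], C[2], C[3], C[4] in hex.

CTR encryption: S_i = E(K, T_i) where T_i is the counter for block i; C_i = P_i ⊕ S_i.
C[1]: T = 0xD3, S = E(K, T) = 0x15; 0x3E ⊕ 0x15 = 0x2B.
C[2]: T = 0xD4, S = E(K, T) = 0x0E; 0xF3 ⊕ 0x0E = 0xFD.
C[3]: T = 0xD5, S = E(K, T) = 0x0F; 0x63 ⊕ 0x0F = 0x6C.
C[4]: T = 0xD6, S = E(K, T) = 0x10; 0x46 ⊕ 0x10 = 0x56.

C[1] = 0x2B, C[2] = 0xFD, C[3] = 0x6C, C[4] = 0x56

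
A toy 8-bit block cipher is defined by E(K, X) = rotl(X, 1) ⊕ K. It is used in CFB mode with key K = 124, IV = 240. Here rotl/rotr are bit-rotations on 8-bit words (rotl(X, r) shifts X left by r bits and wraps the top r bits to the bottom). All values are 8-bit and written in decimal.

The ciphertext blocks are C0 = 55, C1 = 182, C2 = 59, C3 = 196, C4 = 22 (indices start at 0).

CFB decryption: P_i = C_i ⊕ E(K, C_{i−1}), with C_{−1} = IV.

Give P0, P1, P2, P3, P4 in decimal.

P0: E(K, 240) = 157; 55 ⊕ 157 = 170.
P1: E(K, 55) = 18; 182 ⊕ 18 = 164.
P2: E(K, 182) = 17; 59 ⊕ 17 = 42.
P3: E(K, 59) = 10; 196 ⊕ 10 = 206.
P4: E(K, 196) = 245; 22 ⊕ 245 = 227.

P0 = 170, P1 = 164, P2 = 42, P3 = 206, P4 = 227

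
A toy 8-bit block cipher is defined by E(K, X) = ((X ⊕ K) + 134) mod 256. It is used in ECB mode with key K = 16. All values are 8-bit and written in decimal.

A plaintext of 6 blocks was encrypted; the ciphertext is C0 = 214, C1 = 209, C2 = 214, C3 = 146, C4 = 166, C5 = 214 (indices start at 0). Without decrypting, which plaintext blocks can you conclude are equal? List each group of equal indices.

ECB encrypts each block independently with the same key, so equal ciphertext blocks imply equal plaintext blocks.
C0 = C2 = C5 = 214, so P0 = P2 = P5.

P0 = P2 = P5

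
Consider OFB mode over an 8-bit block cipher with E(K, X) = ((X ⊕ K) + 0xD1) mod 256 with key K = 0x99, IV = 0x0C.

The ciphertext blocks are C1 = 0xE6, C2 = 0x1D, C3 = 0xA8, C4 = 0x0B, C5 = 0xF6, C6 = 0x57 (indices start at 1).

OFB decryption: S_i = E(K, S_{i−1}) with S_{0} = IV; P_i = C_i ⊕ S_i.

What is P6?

P1: S = E(K, 0x0C) = 0x66; 0xE6 ⊕ 0x66 = 0x80.
P2: S = E(K, 0x66) = 0xD0; 0x1D ⊕ 0xD0 = 0xCD.
P3: S = E(K, 0xD0) = 0x1A; 0xA8 ⊕ 0x1A = 0xB2.
P4: S = E(K, 0x1A) = 0x54; 0x0B ⊕ 0x54 = 0x5F.
P5: S = E(K, 0x54) = 0x9E; 0xF6 ⊕ 0x9E = 0x68.
P6: S = E(K, 0x9E) = 0xD8; 0x57 ⊕ 0xD8 = 0x8F.

P6 = 0x8F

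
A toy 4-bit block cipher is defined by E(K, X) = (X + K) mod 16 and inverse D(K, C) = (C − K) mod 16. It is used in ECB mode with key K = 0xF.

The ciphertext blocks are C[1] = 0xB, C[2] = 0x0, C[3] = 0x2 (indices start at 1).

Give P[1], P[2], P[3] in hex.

ECB decryption: P_i = D(K, C_i).
P[1]: D(K, 0xB) = 0xC.
P[2]: D(K, 0x0) = 0x1.
P[3]: D(K, 0x2) = 0x3.

P[1] = 0xC, P[2] = 0x1, P[3] = 0x3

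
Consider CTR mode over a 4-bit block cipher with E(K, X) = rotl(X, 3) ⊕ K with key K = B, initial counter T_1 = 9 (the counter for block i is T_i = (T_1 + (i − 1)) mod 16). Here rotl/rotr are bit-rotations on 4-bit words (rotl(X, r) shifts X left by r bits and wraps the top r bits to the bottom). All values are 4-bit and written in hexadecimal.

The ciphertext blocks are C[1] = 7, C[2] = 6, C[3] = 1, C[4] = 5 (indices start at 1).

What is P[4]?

CTR decryption: S_i = E(K, T_i) where T_i is the counter for block i; P_i = C_i ⊕ S_i.
P[4]: T = C, S = E(K, T) = D; 5 ⊕ D = 8.

P[4] = 8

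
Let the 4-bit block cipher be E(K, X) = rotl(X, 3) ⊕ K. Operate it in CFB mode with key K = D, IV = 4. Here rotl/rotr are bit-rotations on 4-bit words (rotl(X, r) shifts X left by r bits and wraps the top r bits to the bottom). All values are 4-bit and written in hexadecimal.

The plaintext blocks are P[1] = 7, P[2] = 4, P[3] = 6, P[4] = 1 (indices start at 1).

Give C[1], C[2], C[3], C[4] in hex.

CFB encryption: C_i = P_i ⊕ E(K, C_{i−1}), with C_{0} = IV.
C[1]: E(K, 4) = F; 7 ⊕ F = 8.
C[2]: E(K, 8) = 9; 4 ⊕ 9 = D.
C[3]: E(K, D) = 3; 6 ⊕ 3 = 5.
C[4]: E(K, 5) = 7; 1 ⊕ 7 = 6.

C[1] = 8, C[2] = D, C[3] = 5, C[4] = 6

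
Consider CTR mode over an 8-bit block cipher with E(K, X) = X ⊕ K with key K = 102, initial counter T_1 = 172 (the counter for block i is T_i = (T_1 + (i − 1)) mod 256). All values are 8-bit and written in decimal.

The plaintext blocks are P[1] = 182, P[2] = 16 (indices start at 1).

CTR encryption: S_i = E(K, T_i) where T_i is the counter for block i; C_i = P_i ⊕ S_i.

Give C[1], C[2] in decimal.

C[1] = 124, C[2] = 219

C[1]: T = 172, S = E(K, T) = 202; 182 ⊕ 202 = 124.
C[2]: T = 173, S = E(K, T) = 203; 16 ⊕ 203 = 219.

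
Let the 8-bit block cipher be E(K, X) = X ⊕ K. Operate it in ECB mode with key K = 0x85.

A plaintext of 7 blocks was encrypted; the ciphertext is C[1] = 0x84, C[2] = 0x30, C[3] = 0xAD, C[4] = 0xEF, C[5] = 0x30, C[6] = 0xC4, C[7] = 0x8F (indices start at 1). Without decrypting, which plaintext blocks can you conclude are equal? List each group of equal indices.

P[2] = P[5]

ECB encrypts each block independently with the same key, so equal ciphertext blocks imply equal plaintext blocks.
C[2] = C[5] = 0x30, so P[2] = P[5].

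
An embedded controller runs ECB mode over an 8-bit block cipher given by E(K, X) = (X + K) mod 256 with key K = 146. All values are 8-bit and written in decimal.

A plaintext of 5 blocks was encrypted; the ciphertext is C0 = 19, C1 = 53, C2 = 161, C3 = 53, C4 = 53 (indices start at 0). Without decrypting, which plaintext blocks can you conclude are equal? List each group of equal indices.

ECB encrypts each block independently with the same key, so equal ciphertext blocks imply equal plaintext blocks.
C1 = C3 = C4 = 53, so P1 = P3 = P4.

P1 = P3 = P4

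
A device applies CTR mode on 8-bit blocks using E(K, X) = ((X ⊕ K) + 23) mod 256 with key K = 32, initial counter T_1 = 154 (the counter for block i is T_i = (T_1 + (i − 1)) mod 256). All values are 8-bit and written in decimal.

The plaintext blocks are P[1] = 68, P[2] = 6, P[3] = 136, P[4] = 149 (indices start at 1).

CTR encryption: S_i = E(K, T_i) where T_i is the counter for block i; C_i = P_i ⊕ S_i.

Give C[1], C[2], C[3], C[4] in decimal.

C[1] = 149, C[2] = 212, C[3] = 91, C[4] = 65

C[1]: T = 154, S = E(K, T) = 209; 68 ⊕ 209 = 149.
C[2]: T = 155, S = E(K, T) = 210; 6 ⊕ 210 = 212.
C[3]: T = 156, S = E(K, T) = 211; 136 ⊕ 211 = 91.
C[4]: T = 157, S = E(K, T) = 212; 149 ⊕ 212 = 65.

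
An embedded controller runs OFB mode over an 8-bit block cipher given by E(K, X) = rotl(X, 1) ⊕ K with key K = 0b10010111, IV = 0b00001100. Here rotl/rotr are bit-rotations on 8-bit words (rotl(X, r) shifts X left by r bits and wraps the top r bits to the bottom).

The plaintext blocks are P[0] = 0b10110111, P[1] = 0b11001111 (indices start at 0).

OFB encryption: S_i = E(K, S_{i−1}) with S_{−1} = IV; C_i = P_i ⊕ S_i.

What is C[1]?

C[0]: S = E(K, 0b00001100) = 0b10001111; 0b10110111 ⊕ 0b10001111 = 0b00111000.
C[1]: S = E(K, 0b10001111) = 0b10001000; 0b11001111 ⊕ 0b10001000 = 0b01000111.

C[1] = 0b01000111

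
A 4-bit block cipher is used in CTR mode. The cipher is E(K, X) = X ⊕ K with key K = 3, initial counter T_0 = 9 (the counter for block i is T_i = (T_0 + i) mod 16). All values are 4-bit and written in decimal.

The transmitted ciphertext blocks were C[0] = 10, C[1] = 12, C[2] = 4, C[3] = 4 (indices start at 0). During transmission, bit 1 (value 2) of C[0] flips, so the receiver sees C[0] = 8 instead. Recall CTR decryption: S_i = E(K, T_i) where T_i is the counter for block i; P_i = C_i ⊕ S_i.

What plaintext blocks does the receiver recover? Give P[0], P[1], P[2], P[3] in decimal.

P[0] = 2, P[1] = 5, P[2] = 12, P[3] = 11

Only C[0] changed, to 8. In CTR, a change in C_i flips the same bit in P_i only; the keystream is unaffected. Decrypting the received ciphertext:
P[0]: T = 9, S = E(K, T) = 10; 8 ⊕ 10 = 2.
P[1]: T = 10, S = E(K, T) = 9; 12 ⊕ 9 = 5.
P[2]: T = 11, S = E(K, T) = 8; 4 ⊕ 8 = 12.
P[3]: T = 12, S = E(K, T) = 15; 4 ⊕ 15 = 11.
Blocks that differ from the original plaintext: P[0].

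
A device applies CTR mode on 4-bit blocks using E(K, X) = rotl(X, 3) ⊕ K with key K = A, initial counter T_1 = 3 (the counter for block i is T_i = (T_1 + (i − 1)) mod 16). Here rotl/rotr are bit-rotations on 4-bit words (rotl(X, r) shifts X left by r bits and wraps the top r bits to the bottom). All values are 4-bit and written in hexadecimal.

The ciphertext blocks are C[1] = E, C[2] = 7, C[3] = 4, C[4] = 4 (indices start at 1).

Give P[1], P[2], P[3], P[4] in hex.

P[1] = D, P[2] = F, P[3] = 4, P[4] = D

CTR decryption: S_i = E(K, T_i) where T_i is the counter for block i; P_i = C_i ⊕ S_i.
P[1]: T = 3, S = E(K, T) = 3; E ⊕ 3 = D.
P[2]: T = 4, S = E(K, T) = 8; 7 ⊕ 8 = F.
P[3]: T = 5, S = E(K, T) = 0; 4 ⊕ 0 = 4.
P[4]: T = 6, S = E(K, T) = 9; 4 ⊕ 9 = D.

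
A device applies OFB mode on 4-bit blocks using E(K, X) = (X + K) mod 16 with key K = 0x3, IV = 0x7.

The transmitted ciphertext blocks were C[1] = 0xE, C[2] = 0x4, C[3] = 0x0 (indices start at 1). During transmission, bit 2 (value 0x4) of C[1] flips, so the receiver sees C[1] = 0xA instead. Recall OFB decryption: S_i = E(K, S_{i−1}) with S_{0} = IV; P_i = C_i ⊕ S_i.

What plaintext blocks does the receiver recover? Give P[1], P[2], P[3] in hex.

P[1] = 0x0, P[2] = 0x9, P[3] = 0x0

Only C[1] changed, to 0xA. In OFB, a change in C_i flips the same bit in P_i only; the keystream is unaffected. Decrypting the received ciphertext:
P[1]: S = E(K, 0x7) = 0xA; 0xA ⊕ 0xA = 0x0.
P[2]: S = E(K, 0xA) = 0xD; 0x4 ⊕ 0xD = 0x9.
P[3]: S = E(K, 0xD) = 0x0; 0x0 ⊕ 0x0 = 0x0.
Blocks that differ from the original plaintext: P[1].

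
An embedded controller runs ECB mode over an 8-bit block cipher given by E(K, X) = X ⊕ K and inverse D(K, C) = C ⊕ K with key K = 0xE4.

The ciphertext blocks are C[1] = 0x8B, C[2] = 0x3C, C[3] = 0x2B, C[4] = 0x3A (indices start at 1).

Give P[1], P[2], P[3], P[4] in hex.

ECB decryption: P_i = D(K, C_i).
P[1]: D(K, 0x8B) = 0x6F.
P[2]: D(K, 0x3C) = 0xD8.
P[3]: D(K, 0x2B) = 0xCF.
P[4]: D(K, 0x3A) = 0xDE.

P[1] = 0x6F, P[2] = 0xD8, P[3] = 0xCF, P[4] = 0xDE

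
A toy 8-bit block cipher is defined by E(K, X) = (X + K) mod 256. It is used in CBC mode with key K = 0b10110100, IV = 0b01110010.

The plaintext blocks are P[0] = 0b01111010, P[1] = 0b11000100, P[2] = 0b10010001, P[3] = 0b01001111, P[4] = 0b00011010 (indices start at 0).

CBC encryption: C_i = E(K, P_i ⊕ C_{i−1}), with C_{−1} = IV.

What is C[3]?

C[0]: P[0] ⊕ 0b01110010 = 0b00001000; E(K, 0b00001000) = 0b10111100.
C[1]: P[1] ⊕ 0b10111100 = 0b01111000; E(K, 0b01111000) = 0b00101100.
C[2]: P[2] ⊕ 0b00101100 = 0b10111101; E(K, 0b10111101) = 0b01110001.
C[3]: P[3] ⊕ 0b01110001 = 0b00111110; E(K, 0b00111110) = 0b11110010.

C[3] = 0b11110010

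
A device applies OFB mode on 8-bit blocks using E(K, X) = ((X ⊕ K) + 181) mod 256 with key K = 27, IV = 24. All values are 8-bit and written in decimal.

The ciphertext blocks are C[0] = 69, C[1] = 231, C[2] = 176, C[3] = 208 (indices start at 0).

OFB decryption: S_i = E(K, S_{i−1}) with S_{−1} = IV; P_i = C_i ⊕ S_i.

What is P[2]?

P[0]: S = E(K, 24) = 184; 69 ⊕ 184 = 253.
P[1]: S = E(K, 184) = 88; 231 ⊕ 88 = 191.
P[2]: S = E(K, 88) = 248; 176 ⊕ 248 = 72.

P[2] = 72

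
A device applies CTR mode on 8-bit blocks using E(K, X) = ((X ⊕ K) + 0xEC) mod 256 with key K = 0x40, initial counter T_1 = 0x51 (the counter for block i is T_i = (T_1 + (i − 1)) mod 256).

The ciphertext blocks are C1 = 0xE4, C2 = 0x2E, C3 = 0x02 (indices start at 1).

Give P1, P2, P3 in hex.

CTR decryption: S_i = E(K, T_i) where T_i is the counter for block i; P_i = C_i ⊕ S_i.
P1: T = 0x51, S = E(K, T) = 0xFD; 0xE4 ⊕ 0xFD = 0x19.
P2: T = 0x52, S = E(K, T) = 0xFE; 0x2E ⊕ 0xFE = 0xD0.
P3: T = 0x53, S = E(K, T) = 0xFF; 0x02 ⊕ 0xFF = 0xFD.

P1 = 0x19, P2 = 0xD0, P3 = 0xFD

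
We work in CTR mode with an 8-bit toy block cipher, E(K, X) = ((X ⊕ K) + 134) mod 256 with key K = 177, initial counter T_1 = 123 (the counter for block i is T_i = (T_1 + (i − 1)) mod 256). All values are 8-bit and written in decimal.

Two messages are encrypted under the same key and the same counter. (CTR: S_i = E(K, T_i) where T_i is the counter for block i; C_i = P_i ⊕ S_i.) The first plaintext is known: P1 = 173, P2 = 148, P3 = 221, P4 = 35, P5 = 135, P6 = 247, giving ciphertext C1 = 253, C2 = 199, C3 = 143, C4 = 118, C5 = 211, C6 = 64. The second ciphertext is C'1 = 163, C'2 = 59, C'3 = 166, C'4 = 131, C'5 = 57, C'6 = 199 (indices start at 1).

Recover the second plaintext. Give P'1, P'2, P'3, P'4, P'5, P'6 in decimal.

P'1 = 243, P'2 = 104, P'3 = 244, P'4 = 214, P'5 = 109, P'6 = 112

In CTR with a reused counter, both messages share the same keystream S_i, so C_i ⊕ C'_i = P_i ⊕ P'_i and thus P'_i = P_i ⊕ C_i ⊕ C'_i.
P'1: 173 ⊕ 253 ⊕ 163 = 243.
P'2: 148 ⊕ 199 ⊕ 59 = 104.
P'3: 221 ⊕ 143 ⊕ 166 = 244.
P'4: 35 ⊕ 118 ⊕ 131 = 214.
P'5: 135 ⊕ 211 ⊕ 57 = 109.
P'6: 247 ⊕ 64 ⊕ 199 = 112.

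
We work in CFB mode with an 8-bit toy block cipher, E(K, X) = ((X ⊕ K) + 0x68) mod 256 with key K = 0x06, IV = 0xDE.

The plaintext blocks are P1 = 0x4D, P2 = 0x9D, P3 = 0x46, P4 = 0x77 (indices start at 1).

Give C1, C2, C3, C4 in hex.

CFB encryption: C_i = P_i ⊕ E(K, C_{i−1}), with C_{0} = IV.
C1: E(K, 0xDE) = 0x40; 0x4D ⊕ 0x40 = 0x0D.
C2: E(K, 0x0D) = 0x73; 0x9D ⊕ 0x73 = 0xEE.
C3: E(K, 0xEE) = 0x50; 0x46 ⊕ 0x50 = 0x16.
C4: E(K, 0x16) = 0x78; 0x77 ⊕ 0x78 = 0x0F.

C1 = 0x0D, C2 = 0xEE, C3 = 0x16, C4 = 0x0F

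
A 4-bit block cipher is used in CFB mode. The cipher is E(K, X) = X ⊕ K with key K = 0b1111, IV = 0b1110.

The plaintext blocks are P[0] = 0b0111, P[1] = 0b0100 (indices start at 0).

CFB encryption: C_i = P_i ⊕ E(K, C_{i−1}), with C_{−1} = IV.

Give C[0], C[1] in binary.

C[0]: E(K, 0b1110) = 0b0001; 0b0111 ⊕ 0b0001 = 0b0110.
C[1]: E(K, 0b0110) = 0b1001; 0b0100 ⊕ 0b1001 = 0b1101.

C[0] = 0b0110, C[1] = 0b1101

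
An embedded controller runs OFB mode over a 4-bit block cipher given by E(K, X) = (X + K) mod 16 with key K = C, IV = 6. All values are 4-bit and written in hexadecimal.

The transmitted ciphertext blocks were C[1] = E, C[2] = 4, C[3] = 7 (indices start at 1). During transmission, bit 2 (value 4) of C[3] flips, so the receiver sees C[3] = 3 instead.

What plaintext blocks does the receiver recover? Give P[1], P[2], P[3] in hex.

P[1] = C, P[2] = A, P[3] = 9

OFB decryption: S_i = E(K, S_{i−1}) with S_{0} = IV; P_i = C_i ⊕ S_i.
Only C[3] changed, to 3. In OFB, a change in C_i flips the same bit in P_i only; the keystream is unaffected. Decrypting the received ciphertext:
P[1]: S = E(K, 6) = 2; E ⊕ 2 = C.
P[2]: S = E(K, 2) = E; 4 ⊕ E = A.
P[3]: S = E(K, E) = A; 3 ⊕ A = 9.
Blocks that differ from the original plaintext: P[3].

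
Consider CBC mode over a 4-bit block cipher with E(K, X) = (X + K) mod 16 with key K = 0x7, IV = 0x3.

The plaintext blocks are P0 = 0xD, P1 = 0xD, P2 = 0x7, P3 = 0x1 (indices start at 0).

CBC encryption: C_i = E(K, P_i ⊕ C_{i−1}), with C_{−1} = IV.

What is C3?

C3 = 0x5

C0: P0 ⊕ 0x3 = 0xE; E(K, 0xE) = 0x5.
C1: P1 ⊕ 0x5 = 0x8; E(K, 0x8) = 0xF.
C2: P2 ⊕ 0xF = 0x8; E(K, 0x8) = 0xF.
C3: P3 ⊕ 0xF = 0xE; E(K, 0xE) = 0x5.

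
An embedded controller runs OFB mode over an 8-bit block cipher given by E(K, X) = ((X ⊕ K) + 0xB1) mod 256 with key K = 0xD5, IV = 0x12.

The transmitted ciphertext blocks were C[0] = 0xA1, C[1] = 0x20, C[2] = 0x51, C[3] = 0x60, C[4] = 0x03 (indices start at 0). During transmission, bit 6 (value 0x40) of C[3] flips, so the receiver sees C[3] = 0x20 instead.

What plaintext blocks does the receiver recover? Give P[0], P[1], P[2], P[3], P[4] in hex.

P[0] = 0xD9, P[1] = 0x7E, P[2] = 0x6D, P[3] = 0xBA, P[4] = 0x03

OFB decryption: S_i = E(K, S_{i−1}) with S_{−1} = IV; P_i = C_i ⊕ S_i.
Only C[3] changed, to 0x20. In OFB, a change in C_i flips the same bit in P_i only; the keystream is unaffected. Decrypting the received ciphertext:
P[0]: S = E(K, 0x12) = 0x78; 0xA1 ⊕ 0x78 = 0xD9.
P[1]: S = E(K, 0x78) = 0x5E; 0x20 ⊕ 0x5E = 0x7E.
P[2]: S = E(K, 0x5E) = 0x3C; 0x51 ⊕ 0x3C = 0x6D.
P[3]: S = E(K, 0x3C) = 0x9A; 0x20 ⊕ 0x9A = 0xBA.
P[4]: S = E(K, 0x9A) = 0x00; 0x03 ⊕ 0x00 = 0x03.
Blocks that differ from the original plaintext: P[3].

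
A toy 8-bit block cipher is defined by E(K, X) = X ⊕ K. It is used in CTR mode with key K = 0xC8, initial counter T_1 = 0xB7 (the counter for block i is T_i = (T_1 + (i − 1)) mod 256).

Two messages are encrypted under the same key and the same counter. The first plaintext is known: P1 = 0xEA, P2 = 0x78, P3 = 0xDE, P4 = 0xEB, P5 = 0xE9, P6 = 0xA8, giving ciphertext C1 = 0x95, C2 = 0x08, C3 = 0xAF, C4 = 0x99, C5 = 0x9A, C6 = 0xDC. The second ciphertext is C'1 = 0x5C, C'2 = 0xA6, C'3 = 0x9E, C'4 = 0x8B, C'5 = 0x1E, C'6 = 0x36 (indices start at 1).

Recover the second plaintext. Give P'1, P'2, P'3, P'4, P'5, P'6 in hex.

In CTR with a reused counter, both messages share the same keystream S_i, so C_i ⊕ C'_i = P_i ⊕ P'_i and thus P'_i = P_i ⊕ C_i ⊕ C'_i.
P'1: 0xEA ⊕ 0x95 ⊕ 0x5C = 0x23.
P'2: 0x78 ⊕ 0x08 ⊕ 0xA6 = 0xD6.
P'3: 0xDE ⊕ 0xAF ⊕ 0x9E = 0xEF.
P'4: 0xEB ⊕ 0x99 ⊕ 0x8B = 0xF9.
P'5: 0xE9 ⊕ 0x9A ⊕ 0x1E = 0x6D.
P'6: 0xA8 ⊕ 0xDC ⊕ 0x36 = 0x42.

P'1 = 0x23, P'2 = 0xD6, P'3 = 0xEF, P'4 = 0xF9, P'5 = 0x6D, P'6 = 0x42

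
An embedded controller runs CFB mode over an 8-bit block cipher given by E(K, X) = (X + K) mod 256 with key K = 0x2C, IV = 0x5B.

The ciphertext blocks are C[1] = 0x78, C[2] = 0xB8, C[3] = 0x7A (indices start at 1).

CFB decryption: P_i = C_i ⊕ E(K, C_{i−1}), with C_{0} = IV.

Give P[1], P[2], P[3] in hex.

P[1]: E(K, 0x5B) = 0x87; 0x78 ⊕ 0x87 = 0xFF.
P[2]: E(K, 0x78) = 0xA4; 0xB8 ⊕ 0xA4 = 0x1C.
P[3]: E(K, 0xB8) = 0xE4; 0x7A ⊕ 0xE4 = 0x9E.

P[1] = 0xFF, P[2] = 0x1C, P[3] = 0x9E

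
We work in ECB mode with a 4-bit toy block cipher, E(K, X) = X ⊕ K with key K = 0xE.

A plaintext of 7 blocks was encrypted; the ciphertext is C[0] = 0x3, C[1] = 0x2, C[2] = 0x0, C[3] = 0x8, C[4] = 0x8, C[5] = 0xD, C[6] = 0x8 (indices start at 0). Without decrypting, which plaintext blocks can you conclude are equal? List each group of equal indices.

P[3] = P[4] = P[6]

ECB encrypts each block independently with the same key, so equal ciphertext blocks imply equal plaintext blocks.
C[3] = C[4] = C[6] = 0x8, so P[3] = P[4] = P[6].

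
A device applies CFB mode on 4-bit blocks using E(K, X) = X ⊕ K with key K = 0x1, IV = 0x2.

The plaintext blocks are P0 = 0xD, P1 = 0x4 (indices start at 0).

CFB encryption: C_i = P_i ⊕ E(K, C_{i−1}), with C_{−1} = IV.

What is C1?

C1 = 0xB

C0: E(K, 0x2) = 0x3; 0xD ⊕ 0x3 = 0xE.
C1: E(K, 0xE) = 0xF; 0x4 ⊕ 0xF = 0xB.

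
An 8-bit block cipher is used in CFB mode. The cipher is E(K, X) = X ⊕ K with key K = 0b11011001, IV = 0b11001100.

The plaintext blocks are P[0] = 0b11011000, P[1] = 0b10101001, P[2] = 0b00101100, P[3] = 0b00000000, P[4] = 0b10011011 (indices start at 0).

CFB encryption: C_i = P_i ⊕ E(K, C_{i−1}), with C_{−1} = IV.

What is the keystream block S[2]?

C[0]: E(K, 0b11001100) = 0b00010101; 0b11011000 ⊕ 0b00010101 = 0b11001101.
C[1]: E(K, 0b11001101) = 0b00010100; 0b10101001 ⊕ 0b00010100 = 0b10111101.
C[2]: E(K, 0b10111101) = 0b01100100; 0b00101100 ⊕ 0b01100100 = 0b01001000.
So S[2] = 0b01100100.

0b01100100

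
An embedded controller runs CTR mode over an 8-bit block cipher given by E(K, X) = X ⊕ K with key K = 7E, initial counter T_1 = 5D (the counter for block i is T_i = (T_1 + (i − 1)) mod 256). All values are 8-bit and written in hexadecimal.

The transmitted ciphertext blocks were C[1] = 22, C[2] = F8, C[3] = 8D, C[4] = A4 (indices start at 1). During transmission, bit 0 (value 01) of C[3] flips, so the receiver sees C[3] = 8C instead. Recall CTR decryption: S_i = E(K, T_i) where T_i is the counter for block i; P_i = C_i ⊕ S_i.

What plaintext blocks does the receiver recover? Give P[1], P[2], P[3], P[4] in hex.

Only C[3] changed, to 8C. In CTR, a change in C_i flips the same bit in P_i only; the keystream is unaffected. Decrypting the received ciphertext:
P[1]: T = 5D, S = E(K, T) = 23; 22 ⊕ 23 = 01.
P[2]: T = 5E, S = E(K, T) = 20; F8 ⊕ 20 = D8.
P[3]: T = 5F, S = E(K, T) = 21; 8C ⊕ 21 = AD.
P[4]: T = 60, S = E(K, T) = 1E; A4 ⊕ 1E = BA.
Blocks that differ from the original plaintext: P[3].

P[1] = 01, P[2] = D8, P[3] = AD, P[4] = BA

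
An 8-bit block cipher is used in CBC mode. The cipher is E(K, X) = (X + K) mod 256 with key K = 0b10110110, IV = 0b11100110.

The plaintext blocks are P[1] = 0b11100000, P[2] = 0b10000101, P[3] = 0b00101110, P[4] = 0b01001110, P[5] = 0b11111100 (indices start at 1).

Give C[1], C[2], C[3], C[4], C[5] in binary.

CBC encryption: C_i = E(K, P_i ⊕ C_{i−1}), with C_{0} = IV.
C[1]: P[1] ⊕ 0b11100110 = 0b00000110; E(K, 0b00000110) = 0b10111100.
C[2]: P[2] ⊕ 0b10111100 = 0b00111001; E(K, 0b00111001) = 0b11101111.
C[3]: P[3] ⊕ 0b11101111 = 0b11000001; E(K, 0b11000001) = 0b01110111.
C[4]: P[4] ⊕ 0b01110111 = 0b00111001; E(K, 0b00111001) = 0b11101111.
C[5]: P[5] ⊕ 0b11101111 = 0b00010011; E(K, 0b00010011) = 0b11001001.

C[1] = 0b10111100, C[2] = 0b11101111, C[3] = 0b01110111, C[4] = 0b11101111, C[5] = 0b11001001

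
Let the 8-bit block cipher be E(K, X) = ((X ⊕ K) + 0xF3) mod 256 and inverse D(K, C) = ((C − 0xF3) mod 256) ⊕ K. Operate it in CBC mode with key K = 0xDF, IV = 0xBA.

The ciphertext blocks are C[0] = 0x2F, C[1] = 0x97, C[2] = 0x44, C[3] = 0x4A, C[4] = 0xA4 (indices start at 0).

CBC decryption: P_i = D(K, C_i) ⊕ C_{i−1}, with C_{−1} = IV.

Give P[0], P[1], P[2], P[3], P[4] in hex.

P[0]: D(K, 0x2F) = 0xE3; 0xE3 ⊕ 0xBA = 0x59.
P[1]: D(K, 0x97) = 0x7B; 0x7B ⊕ 0x2F = 0x54.
P[2]: D(K, 0x44) = 0x8E; 0x8E ⊕ 0x97 = 0x19.
P[3]: D(K, 0x4A) = 0x88; 0x88 ⊕ 0x44 = 0xCC.
P[4]: D(K, 0xA4) = 0x6E; 0x6E ⊕ 0x4A = 0x24.

P[0] = 0x59, P[1] = 0x54, P[2] = 0x19, P[3] = 0xCC, P[4] = 0x24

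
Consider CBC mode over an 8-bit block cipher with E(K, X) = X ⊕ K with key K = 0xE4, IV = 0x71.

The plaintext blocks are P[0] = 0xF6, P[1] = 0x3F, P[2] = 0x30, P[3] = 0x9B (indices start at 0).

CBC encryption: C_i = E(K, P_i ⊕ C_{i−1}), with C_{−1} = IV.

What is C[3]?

C[3] = 0x13

C[0]: P[0] ⊕ 0x71 = 0x87; E(K, 0x87) = 0x63.
C[1]: P[1] ⊕ 0x63 = 0x5C; E(K, 0x5C) = 0xB8.
C[2]: P[2] ⊕ 0xB8 = 0x88; E(K, 0x88) = 0x6C.
C[3]: P[3] ⊕ 0x6C = 0xF7; E(K, 0xF7) = 0x13.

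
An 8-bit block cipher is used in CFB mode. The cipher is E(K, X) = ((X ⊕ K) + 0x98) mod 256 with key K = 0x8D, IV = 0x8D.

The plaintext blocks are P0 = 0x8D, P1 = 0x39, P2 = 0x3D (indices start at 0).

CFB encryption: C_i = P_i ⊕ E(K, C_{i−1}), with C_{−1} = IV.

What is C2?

C2 = 0x21

C0: E(K, 0x8D) = 0x98; 0x8D ⊕ 0x98 = 0x15.
C1: E(K, 0x15) = 0x30; 0x39 ⊕ 0x30 = 0x09.
C2: E(K, 0x09) = 0x1C; 0x3D ⊕ 0x1C = 0x21.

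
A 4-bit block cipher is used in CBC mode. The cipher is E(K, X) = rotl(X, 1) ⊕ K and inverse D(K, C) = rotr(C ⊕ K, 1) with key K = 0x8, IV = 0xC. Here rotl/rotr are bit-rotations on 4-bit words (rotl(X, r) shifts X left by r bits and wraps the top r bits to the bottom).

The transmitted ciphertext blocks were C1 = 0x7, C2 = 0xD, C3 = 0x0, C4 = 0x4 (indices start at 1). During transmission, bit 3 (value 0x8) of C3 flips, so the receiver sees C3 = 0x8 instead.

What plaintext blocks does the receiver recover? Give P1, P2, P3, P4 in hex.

CBC decryption: P_i = D(K, C_i) ⊕ C_{i−1}, with C_{0} = IV.
Only C3 changed, to 0x8. In CBC, a change in C_i garbles P_i and flips the same bit in P_{i+1}. Decrypting the received ciphertext:
P1: D(K, 0x7) = 0xF; 0xF ⊕ 0xC = 0x3.
P2: D(K, 0xD) = 0xA; 0xA ⊕ 0x7 = 0xD.
P3: D(K, 0x8) = 0x0; 0x0 ⊕ 0xD = 0xD.
P4: D(K, 0x4) = 0x6; 0x6 ⊕ 0x8 = 0xE.
Blocks that differ from the original plaintext: P3, P4.

P1 = 0x3, P2 = 0xD, P3 = 0xD, P4 = 0xE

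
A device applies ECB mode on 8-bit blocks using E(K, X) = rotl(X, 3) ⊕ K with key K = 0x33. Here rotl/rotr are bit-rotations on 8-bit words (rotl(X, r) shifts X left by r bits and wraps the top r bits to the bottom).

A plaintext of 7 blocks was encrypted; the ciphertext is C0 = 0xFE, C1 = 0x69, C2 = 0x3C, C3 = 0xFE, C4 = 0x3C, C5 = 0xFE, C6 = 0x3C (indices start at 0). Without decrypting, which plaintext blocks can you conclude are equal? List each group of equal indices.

P0 = P3 = P5; P2 = P4 = P6

ECB encrypts each block independently with the same key, so equal ciphertext blocks imply equal plaintext blocks.
C0 = C3 = C5 = 0xFE, so P0 = P3 = P5.
C2 = C4 = C6 = 0x3C, so P2 = P4 = P6.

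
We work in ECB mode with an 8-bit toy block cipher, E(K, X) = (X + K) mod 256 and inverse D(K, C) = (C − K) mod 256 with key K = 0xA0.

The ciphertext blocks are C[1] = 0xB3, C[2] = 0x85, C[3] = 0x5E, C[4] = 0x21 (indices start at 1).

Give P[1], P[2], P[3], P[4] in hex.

ECB decryption: P_i = D(K, C_i).
P[1]: D(K, 0xB3) = 0x13.
P[2]: D(K, 0x85) = 0xE5.
P[3]: D(K, 0x5E) = 0xBE.
P[4]: D(K, 0x21) = 0x81.

P[1] = 0x13, P[2] = 0xE5, P[3] = 0xBE, P[4] = 0x81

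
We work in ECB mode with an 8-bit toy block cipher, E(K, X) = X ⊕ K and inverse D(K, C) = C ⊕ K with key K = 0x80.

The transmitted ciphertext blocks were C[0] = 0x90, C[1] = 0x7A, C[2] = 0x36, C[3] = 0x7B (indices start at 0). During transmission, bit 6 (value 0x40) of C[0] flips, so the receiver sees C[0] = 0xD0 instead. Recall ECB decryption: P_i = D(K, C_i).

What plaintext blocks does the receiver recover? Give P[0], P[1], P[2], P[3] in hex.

P[0] = 0x50, P[1] = 0xFA, P[2] = 0xB6, P[3] = 0xFB

Only C[0] changed, to 0xD0. In ECB, a change in C_i affects only P_i. Decrypting the received ciphertext:
P[0]: D(K, 0xD0) = 0x50.
P[1]: D(K, 0x7A) = 0xFA.
P[2]: D(K, 0x36) = 0xB6.
P[3]: D(K, 0x7B) = 0xFB.
Blocks that differ from the original plaintext: P[0].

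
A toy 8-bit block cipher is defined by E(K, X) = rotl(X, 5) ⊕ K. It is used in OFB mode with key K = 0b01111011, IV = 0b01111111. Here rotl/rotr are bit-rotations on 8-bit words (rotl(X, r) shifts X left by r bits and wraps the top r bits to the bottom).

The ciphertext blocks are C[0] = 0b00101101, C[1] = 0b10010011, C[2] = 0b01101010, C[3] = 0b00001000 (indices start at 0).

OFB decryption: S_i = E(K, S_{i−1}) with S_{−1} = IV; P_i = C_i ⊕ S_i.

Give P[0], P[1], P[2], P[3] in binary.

P[0] = 0b10111001, P[1] = 0b01111010, P[2] = 0b00101100, P[3] = 0b10111011

P[0]: S = E(K, 0b01111111) = 0b10010100; 0b00101101 ⊕ 0b10010100 = 0b10111001.
P[1]: S = E(K, 0b10010100) = 0b11101001; 0b10010011 ⊕ 0b11101001 = 0b01111010.
P[2]: S = E(K, 0b11101001) = 0b01000110; 0b01101010 ⊕ 0b01000110 = 0b00101100.
P[3]: S = E(K, 0b01000110) = 0b10110011; 0b00001000 ⊕ 0b10110011 = 0b10111011.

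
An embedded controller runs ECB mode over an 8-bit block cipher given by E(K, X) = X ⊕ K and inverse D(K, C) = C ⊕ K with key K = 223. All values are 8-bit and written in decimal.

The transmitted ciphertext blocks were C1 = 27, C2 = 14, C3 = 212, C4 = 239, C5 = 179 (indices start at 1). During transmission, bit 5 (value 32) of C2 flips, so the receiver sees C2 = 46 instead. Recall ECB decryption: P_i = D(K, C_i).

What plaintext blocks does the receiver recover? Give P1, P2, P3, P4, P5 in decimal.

P1 = 196, P2 = 241, P3 = 11, P4 = 48, P5 = 108

Only C2 changed, to 46. In ECB, a change in C_i affects only P_i. Decrypting the received ciphertext:
P1: D(K, 27) = 196.
P2: D(K, 46) = 241.
P3: D(K, 212) = 11.
P4: D(K, 239) = 48.
P5: D(K, 179) = 108.
Blocks that differ from the original plaintext: P2.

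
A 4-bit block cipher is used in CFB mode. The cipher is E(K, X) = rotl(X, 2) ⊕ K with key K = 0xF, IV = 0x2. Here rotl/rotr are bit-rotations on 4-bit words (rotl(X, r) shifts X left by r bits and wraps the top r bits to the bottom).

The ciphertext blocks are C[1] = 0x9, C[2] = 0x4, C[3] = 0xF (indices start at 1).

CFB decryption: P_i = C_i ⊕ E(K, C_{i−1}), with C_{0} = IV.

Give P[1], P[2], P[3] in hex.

P[1]: E(K, 0x2) = 0x7; 0x9 ⊕ 0x7 = 0xE.
P[2]: E(K, 0x9) = 0x9; 0x4 ⊕ 0x9 = 0xD.
P[3]: E(K, 0x4) = 0xE; 0xF ⊕ 0xE = 0x1.

P[1] = 0xE, P[2] = 0xD, P[3] = 0x1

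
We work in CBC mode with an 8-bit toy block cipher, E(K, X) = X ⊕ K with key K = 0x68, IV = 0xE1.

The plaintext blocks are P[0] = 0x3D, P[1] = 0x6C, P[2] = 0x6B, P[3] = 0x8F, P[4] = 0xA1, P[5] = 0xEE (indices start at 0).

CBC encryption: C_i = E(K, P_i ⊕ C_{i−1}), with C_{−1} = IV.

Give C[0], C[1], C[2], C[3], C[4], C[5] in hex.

C[0] = 0xB4, C[1] = 0xB0, C[2] = 0xB3, C[3] = 0x54, C[4] = 0x9D, C[5] = 0x1B

C[0]: P[0] ⊕ 0xE1 = 0xDC; E(K, 0xDC) = 0xB4.
C[1]: P[1] ⊕ 0xB4 = 0xD8; E(K, 0xD8) = 0xB0.
C[2]: P[2] ⊕ 0xB0 = 0xDB; E(K, 0xDB) = 0xB3.
C[3]: P[3] ⊕ 0xB3 = 0x3C; E(K, 0x3C) = 0x54.
C[4]: P[4] ⊕ 0x54 = 0xF5; E(K, 0xF5) = 0x9D.
C[5]: P[5] ⊕ 0x9D = 0x73; E(K, 0x73) = 0x1B.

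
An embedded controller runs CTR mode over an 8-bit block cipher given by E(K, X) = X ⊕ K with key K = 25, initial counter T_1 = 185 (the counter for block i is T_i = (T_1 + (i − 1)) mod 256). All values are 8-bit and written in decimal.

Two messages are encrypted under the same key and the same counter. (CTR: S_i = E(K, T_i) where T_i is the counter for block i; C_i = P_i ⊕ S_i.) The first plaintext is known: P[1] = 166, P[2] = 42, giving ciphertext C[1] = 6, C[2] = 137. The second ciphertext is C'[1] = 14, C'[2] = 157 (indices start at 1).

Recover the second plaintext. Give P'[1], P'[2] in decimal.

P'[1] = 174, P'[2] = 62

In CTR with a reused counter, both messages share the same keystream S_i, so C_i ⊕ C'_i = P_i ⊕ P'_i and thus P'_i = P_i ⊕ C_i ⊕ C'_i.
P'[1]: 166 ⊕ 6 ⊕ 14 = 174.
P'[2]: 42 ⊕ 137 ⊕ 157 = 62.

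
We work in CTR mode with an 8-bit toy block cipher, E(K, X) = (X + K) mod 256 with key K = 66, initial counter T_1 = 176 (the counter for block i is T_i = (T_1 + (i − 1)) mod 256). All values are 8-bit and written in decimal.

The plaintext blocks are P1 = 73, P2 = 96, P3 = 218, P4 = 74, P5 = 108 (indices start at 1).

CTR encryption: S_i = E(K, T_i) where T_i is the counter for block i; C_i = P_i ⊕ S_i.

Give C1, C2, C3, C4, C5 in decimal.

C1 = 187, C2 = 147, C3 = 46, C4 = 191, C5 = 154

C1: T = 176, S = E(K, T) = 242; 73 ⊕ 242 = 187.
C2: T = 177, S = E(K, T) = 243; 96 ⊕ 243 = 147.
C3: T = 178, S = E(K, T) = 244; 218 ⊕ 244 = 46.
C4: T = 179, S = E(K, T) = 245; 74 ⊕ 245 = 191.
C5: T = 180, S = E(K, T) = 246; 108 ⊕ 246 = 154.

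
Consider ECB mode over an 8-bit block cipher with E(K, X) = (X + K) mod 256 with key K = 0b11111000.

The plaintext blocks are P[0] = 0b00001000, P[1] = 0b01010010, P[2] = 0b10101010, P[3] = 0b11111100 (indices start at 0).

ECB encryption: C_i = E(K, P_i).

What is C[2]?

C[2]: E(K, 0b10101010) = 0b10100010.

C[2] = 0b10100010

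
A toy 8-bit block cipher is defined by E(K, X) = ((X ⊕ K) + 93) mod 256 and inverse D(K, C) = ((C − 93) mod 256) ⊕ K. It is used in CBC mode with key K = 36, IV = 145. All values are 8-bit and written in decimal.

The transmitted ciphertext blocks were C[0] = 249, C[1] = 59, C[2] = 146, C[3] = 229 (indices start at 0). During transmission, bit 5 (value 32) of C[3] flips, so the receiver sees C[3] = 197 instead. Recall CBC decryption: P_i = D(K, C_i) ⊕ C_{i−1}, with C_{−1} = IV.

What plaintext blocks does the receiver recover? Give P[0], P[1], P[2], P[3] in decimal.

Only C[3] changed, to 197. In CBC, a change in C_i garbles P_i and flips the same bit in P_{i+1}. Decrypting the received ciphertext:
P[0]: D(K, 249) = 184; 184 ⊕ 145 = 41.
P[1]: D(K, 59) = 250; 250 ⊕ 249 = 3.
P[2]: D(K, 146) = 17; 17 ⊕ 59 = 42.
P[3]: D(K, 197) = 76; 76 ⊕ 146 = 222.
Blocks that differ from the original plaintext: P[3].

P[0] = 41, P[1] = 3, P[2] = 42, P[3] = 222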